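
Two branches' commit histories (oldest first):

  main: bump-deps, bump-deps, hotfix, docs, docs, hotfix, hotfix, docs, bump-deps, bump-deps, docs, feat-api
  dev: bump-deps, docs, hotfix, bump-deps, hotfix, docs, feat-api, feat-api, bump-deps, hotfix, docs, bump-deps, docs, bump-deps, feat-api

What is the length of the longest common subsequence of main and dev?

Pick bump-deps [1,1] → bump-deps [2,4] → hotfix [3,5] → docs [4,6] → hotfix [7,10] → docs [8,11] → bump-deps [9,12] → bump-deps [10,14] → feat-api [12,15]; all 9 commits appear in both, in order. Since dp[12][15] = 9, nothing longer is possible.

9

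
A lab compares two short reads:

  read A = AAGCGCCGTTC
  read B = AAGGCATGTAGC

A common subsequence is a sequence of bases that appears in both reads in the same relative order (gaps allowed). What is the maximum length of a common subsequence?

Pick A (read A #1, read B #1); then A (read A #2, read B #2); then G (read A #3, read B #3); then G (read A #5, read B #4); then C (read A #6, read B #5); then G (read A #8, read B #8); then T (read A #9, read B #9); then C (read A #11, read B #12); all 8 bases appear in both, in order. Since dp[11][12] = 8, nothing longer is possible.

8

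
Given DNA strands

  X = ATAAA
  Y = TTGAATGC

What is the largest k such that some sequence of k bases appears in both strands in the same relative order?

Let dp[i][j] be the LCS length of the first i bases of X and the first j bases of Y. dp[i][j] = dp[i-1][j-1]+1 when the i-th and j-th bases match, else max(dp[i-1][j], dp[i][j-1]).
    ·  T  T  G  A  A  T  G  C
 ·  0  0  0  0  0  0  0  0  0
 A  0  0  0  0  1  1  1  1  1
 T  0  1  1  1  1  1  2  2  2
 A  0  1  1  1  2  2  2  2  2
 A  0  1  1  1  2  3  3  3  3
 A  0  1  1  1  2  3  3  3  3
dp[5][8] = 3. One LCS (by backtracking along matches): TAA.

3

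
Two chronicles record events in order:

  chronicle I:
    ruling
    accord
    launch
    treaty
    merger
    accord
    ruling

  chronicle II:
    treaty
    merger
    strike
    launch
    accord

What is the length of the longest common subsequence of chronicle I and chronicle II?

3

Pick treaty [4,1], merger [5,2], accord [6,5]; all 3 events appear in both, in order, and the DP table's final entry dp[7][5] is also 3, so no common subsequence is longer.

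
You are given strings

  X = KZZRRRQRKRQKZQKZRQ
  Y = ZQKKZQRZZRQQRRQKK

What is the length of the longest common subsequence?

10

One common subsequence of length 10: K [1,4]; then Z [2,8]; then Z [3,9]; then R [4,10]; then Q [7,12]; then R [8,13]; then R [10,14]; then Q [11,15]; then K [12,16]; then K [15,17]. The LCS DP gives dp[18][17] = 10, so this is optimal.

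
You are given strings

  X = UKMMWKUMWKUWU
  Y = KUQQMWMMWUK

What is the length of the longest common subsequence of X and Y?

6

Match U at X[1]=Y[2], M at X[3]=Y[7], M at X[4]=Y[8], W at X[5]=Y[9], U at X[7]=Y[10], K at X[10]=Y[11] — 6 characters in the same relative order in both, and the DP table's final entry dp[13][11] is also 6, so no common subsequence is longer.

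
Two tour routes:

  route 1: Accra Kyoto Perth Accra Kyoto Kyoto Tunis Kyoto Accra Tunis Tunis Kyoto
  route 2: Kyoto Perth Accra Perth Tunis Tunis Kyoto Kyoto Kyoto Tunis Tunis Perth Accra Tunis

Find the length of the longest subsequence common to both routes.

Taking Kyoto (route 1 #2, route 2 #1); then Perth (route 1 #3, route 2 #2); then Accra (route 1 #4, route 2 #3); then Kyoto (route 1 #5, route 2 #8); then Kyoto (route 1 #6, route 2 #9); then Tunis (route 1 #7, route 2 #11); then Accra (route 1 #9, route 2 #13); then Tunis (route 1 #11, route 2 #14) gives a common subsequence of length 8. The LCS DP gives dp[12][14] = 8, so this is optimal.

8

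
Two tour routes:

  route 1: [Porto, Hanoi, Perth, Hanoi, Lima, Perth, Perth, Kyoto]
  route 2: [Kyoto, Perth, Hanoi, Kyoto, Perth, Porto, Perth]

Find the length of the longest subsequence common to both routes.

4

One common subsequence of length 4: Perth (route 1 #3, route 2 #2), Hanoi (route 1 #4, route 2 #3), Perth (route 1 #6, route 2 #5), Perth (route 1 #7, route 2 #7). Since dp[8][7] = 4, nothing longer is possible.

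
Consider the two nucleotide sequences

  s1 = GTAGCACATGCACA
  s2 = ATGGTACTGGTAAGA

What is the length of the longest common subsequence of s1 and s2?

8

One common subsequence of length 8: G [1,4] → T [2,5] → A [3,6] → G [4,10] → A [6,12] → A [8,13] → G [10,14] → A [14,15]. dp[14][15] = 8 confirms this is the maximum.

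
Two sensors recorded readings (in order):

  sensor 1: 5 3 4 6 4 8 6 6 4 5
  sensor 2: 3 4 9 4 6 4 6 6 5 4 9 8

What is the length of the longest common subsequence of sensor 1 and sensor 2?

7

Let dp[i][j] be the LCS length of the first i values of sensor 1 and the first j values of sensor 2. dp[i][j] = dp[i-1][j-1]+1 when the i-th and j-th values match, else max(dp[i-1][j], dp[i][j-1]).
    ·  3  4  9  4  6  4  6  6  5  4  9  8
 ·  0  0  0  0  0  0  0  0  0  0  0  0  0
 5  0  0  0  0  0  0  0  0  0  1  1  1  1
 3  0  1  1  1  1  1  1  1  1  1  1  1  1
 4  0  1  2  2  2  2  2  2  2  2  2  2  2
 6  0  1  2  2  2  3  3  3  3  3  3  3  3
 4  0  1  2  2  3  3  4  4  4  4  4  4  4
 8  0  1  2  2  3  3  4  4  4  4  4  4  5
 6  0  1  2  2  3  4  4  5  5  5  5  5  5
 6  0  1  2  2  3  4  4  5  6  6  6  6  6
 4  0  1  2  2  3  4  5  5  6  6  7  7  7
 5  0  1  2  2  3  4  5  5  6  7  7  7  7
dp[10][12] = 7. One LCS (by backtracking along matches): 3, 4, 6, 4, 6, 6, 4.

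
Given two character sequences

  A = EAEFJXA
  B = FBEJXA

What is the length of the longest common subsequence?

4

Pick E at A[3]=B[3], J at A[5]=B[4], X at A[6]=B[5], A at A[7]=B[6]; all 4 characters appear in both, in order. dp[7][6] = 4 confirms this is the maximum.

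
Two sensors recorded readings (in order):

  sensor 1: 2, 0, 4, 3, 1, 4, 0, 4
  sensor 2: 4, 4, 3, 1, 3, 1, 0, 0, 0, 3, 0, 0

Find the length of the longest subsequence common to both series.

4

Pick 4 at sensor 1[3]=sensor 2[2]; then 3 at sensor 1[4]=sensor 2[5]; then 1 at sensor 1[5]=sensor 2[6]; then 0 at sensor 1[7]=sensor 2[12]; all 4 values appear in both, in order, and the DP table's final entry dp[8][12] is also 4, so no common subsequence is longer.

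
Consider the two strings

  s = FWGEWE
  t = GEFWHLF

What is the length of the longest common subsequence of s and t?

Let dp[i][j] be the LCS length of the first i characters of s and the first j characters of t. dp[i][j] = dp[i-1][j-1]+1 when the i-th and j-th characters match, else max(dp[i-1][j], dp[i][j-1]).
    ·  G  E  F  W  H  L  F
 ·  0  0  0  0  0  0  0  0
 F  0  0  0  1  1  1  1  1
 W  0  0  0  1  2  2  2  2
 G  0  1  1  1  2  2  2  2
 E  0  1  2  2  2  2  2  2
 W  0  1  2  2  3  3  3  3
 E  0  1  2  2  3  3  3  3
dp[6][7] = 3. One LCS (by backtracking along matches): GEW.

3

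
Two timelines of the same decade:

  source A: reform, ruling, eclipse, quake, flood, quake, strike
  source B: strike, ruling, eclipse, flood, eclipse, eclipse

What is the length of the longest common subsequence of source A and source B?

Pick ruling (source A #2, source B #2); then eclipse (source A #3, source B #3); then flood (source A #5, source B #4); all 3 events appear in both, in order. dp[7][6] = 3 confirms this is the maximum.

3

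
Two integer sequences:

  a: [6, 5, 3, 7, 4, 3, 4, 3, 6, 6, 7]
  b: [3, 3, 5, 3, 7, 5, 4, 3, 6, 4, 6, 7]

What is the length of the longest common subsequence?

8

Let dp[i][j] be the LCS length of the first i values of a and the first j values of b. dp[i][j] = dp[i-1][j-1]+1 when the i-th and j-th values match, else max(dp[i-1][j], dp[i][j-1]).
    ·  3  3  5  3  7  5  4  3  6  4  6  7
 ·  0  0  0  0  0  0  0  0  0  0  0  0  0
 6  0  0  0  0  0  0  0  0  0  1  1  1  1
 5  0  0  0  1  1  1  1  1  1  1  1  1  1
 3  0  1  1  1  2  2  2  2  2  2  2  2  2
 7  0  1  1  1  2  3  3  3  3  3  3  3  3
 4  0  1  1  1  2  3  3  4  4  4  4  4  4
 3  0  1  2  2  2  3  3  4  5  5  5  5  5
 4  0  1  2  2  2  3  3  4  5  5  6  6  6
 3  0  1  2  2  3  3  3  4  5  5  6  6  6
 6  0  1  2  2  3  3  3  4  5  6  6  7  7
 6  0  1  2  2  3  3  3  4  5  6  6  7  7
 7  0  1  2  2  3  4  4  4  5  6  6  7  8
dp[11][12] = 8. One LCS (by backtracking along matches): 5, 3, 7, 4, 3, 4, 6, 7.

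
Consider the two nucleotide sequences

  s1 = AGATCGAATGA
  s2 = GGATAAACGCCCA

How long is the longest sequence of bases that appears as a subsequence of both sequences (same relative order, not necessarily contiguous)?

Match G at s1[2]=s2[2], A at s1[3]=s2[3], T at s1[4]=s2[4], A at s1[7]=s2[6], A at s1[8]=s2[7], G at s1[10]=s2[9], A at s1[11]=s2[13] — 7 bases in the same relative order in both. The LCS DP gives dp[11][13] = 7, so this is optimal.

7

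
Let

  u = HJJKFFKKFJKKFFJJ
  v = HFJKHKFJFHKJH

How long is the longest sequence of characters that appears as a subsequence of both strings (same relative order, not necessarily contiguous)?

Pick H (u #1, v #1), J (u #3, v #3), K (u #4, v #4), K (u #8, v #6), F (u #9, v #7), J (u #10, v #8), K (u #12, v #11), J (u #15, v #12); all 8 characters appear in both, in order, and the DP table's final entry dp[16][13] is also 8, so no common subsequence is longer.

8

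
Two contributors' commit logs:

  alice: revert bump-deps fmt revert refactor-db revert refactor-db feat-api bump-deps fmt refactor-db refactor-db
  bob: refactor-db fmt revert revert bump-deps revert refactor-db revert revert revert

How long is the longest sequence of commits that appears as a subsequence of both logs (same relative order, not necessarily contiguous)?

5

Taking revert (alice #1, bob #4); then bump-deps (alice #2, bob #5); then revert (alice #4, bob #6); then refactor-db (alice #5, bob #7); then revert (alice #6, bob #10) gives a common subsequence of length 5. The LCS DP gives dp[12][10] = 5, so this is optimal.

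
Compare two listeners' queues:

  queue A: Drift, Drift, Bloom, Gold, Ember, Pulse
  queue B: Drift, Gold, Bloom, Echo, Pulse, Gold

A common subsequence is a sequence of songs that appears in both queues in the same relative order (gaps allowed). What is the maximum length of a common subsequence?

Match Drift (queue A #1, queue B #1); then Bloom (queue A #3, queue B #3); then Gold (queue A #4, queue B #6) — 3 songs in the same relative order in both. Since dp[6][6] = 3, nothing longer is possible.

3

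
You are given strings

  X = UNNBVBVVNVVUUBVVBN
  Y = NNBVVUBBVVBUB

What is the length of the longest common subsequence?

Taking N (X #2, Y #1); then N (X #3, Y #2); then B (X #6, Y #3); then V (X #10, Y #4); then V (X #11, Y #5); then U (X #12, Y #6); then B (X #14, Y #8); then V (X #15, Y #9); then V (X #16, Y #10); then B (X #17, Y #13) gives a common subsequence of length 10, and the DP table's final entry dp[18][13] is also 10, so no common subsequence is longer.

10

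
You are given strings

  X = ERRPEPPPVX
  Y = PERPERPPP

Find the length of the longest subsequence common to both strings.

7

Let dp[i][j] be the LCS length of the first i characters of X and the first j characters of Y. dp[i][j] = dp[i-1][j-1]+1 when the i-th and j-th characters match, else max(dp[i-1][j], dp[i][j-1]).
    ·  P  E  R  P  E  R  P  P  P
 ·  0  0  0  0  0  0  0  0  0  0
 E  0  0  1  1  1  1  1  1  1  1
 R  0  0  1  2  2  2  2  2  2  2
 R  0  0  1  2  2  2  3  3  3  3
 P  0  1  1  2  3  3  3  4  4  4
 E  0  1  2  2  3  4  4  4  4  4
 P  0  1  2  2  3  4  4  5  5  5
 P  0  1  2  2  3  4  4  5  6  6
 P  0  1  2  2  3  4  4  5  6  7
 V  0  1  2  2  3  4  4  5  6  7
 X  0  1  2  2  3  4  4  5  6  7
dp[10][9] = 7. One LCS (by backtracking along matches): ERPEPPP.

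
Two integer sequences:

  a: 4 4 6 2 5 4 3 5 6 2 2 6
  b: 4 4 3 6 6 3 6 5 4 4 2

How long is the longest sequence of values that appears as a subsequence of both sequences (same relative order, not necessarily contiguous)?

Let dp[i][j] be the LCS length of the first i values of a and the first j values of b. dp[i][j] = dp[i-1][j-1]+1 when the i-th and j-th values match, else max(dp[i-1][j], dp[i][j-1]).
    ·  4  4  3  6  6  3  6  5  4  4  2
 ·  0  0  0  0  0  0  0  0  0  0  0  0
 4  0  1  1  1  1  1  1  1  1  1  1  1
 4  0  1  2  2  2  2  2  2  2  2  2  2
 6  0  1  2  2  3  3  3  3  3  3  3  3
 2  0  1  2  2  3  3  3  3  3  3  3  4
 5  0  1  2  2  3  3  3  3  4  4  4  4
 4  0  1  2  2  3  3  3  3  4  5  5  5
 3  0  1  2  3  3  3  4  4  4  5  5  5
 5  0  1  2  3  3  3  4  4  5  5  5  5
 6  0  1  2  3  4  4  4  5  5  5  5  5
 2  0  1  2  3  4  4  4  5  5  5  5  6
 2  0  1  2  3  4  4  4  5  5  5  5  6
 6  0  1  2  3  4  5  5  5  5  5  5  6
dp[12][11] = 6. One LCS (by backtracking along matches): 4, 4, 6, 5, 4, 2.

6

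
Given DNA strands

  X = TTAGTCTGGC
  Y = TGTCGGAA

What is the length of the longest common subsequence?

Let dp[i][j] be the LCS length of the first i bases of X and the first j bases of Y. dp[i][j] = dp[i-1][j-1]+1 when the i-th and j-th bases match, else max(dp[i-1][j], dp[i][j-1]).
    ·  T  G  T  C  G  G  A  A
 ·  0  0  0  0  0  0  0  0  0
 T  0  1  1  1  1  1  1  1  1
 T  0  1  1  2  2  2  2  2  2
 A  0  1  1  2  2  2  2  3  3
 G  0  1  2  2  2  3  3  3  3
 T  0  1  2  3  3  3  3  3  3
 C  0  1  2  3  4  4  4  4  4
 T  0  1  2  3  4  4  4  4  4
 G  0  1  2  3  4  5  5  5  5
 G  0  1  2  3  4  5  6  6  6
 C  0  1  2  3  4  5  6  6  6
dp[10][8] = 6. One LCS (by backtracking along matches): TGTCGG.

6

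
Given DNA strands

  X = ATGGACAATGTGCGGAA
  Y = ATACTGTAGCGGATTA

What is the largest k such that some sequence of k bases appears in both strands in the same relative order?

13

Taking A at X[1]=Y[1], then T at X[2]=Y[2], then A at X[5]=Y[3], then C at X[6]=Y[4], then T at X[9]=Y[5], then G at X[10]=Y[6], then T at X[11]=Y[7], then G at X[12]=Y[9], then C at X[13]=Y[10], then G at X[14]=Y[11], then G at X[15]=Y[12], then A at X[16]=Y[13], then A at X[17]=Y[16] gives a common subsequence of length 13, and the DP table's final entry dp[17][16] is also 13, so no common subsequence is longer.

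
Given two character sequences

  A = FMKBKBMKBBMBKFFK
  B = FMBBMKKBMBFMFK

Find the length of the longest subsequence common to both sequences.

One common subsequence of length 12: F at A[1]=B[1], then M at A[2]=B[2], then B at A[4]=B[3], then B at A[6]=B[4], then M at A[7]=B[5], then K at A[8]=B[7], then B at A[10]=B[8], then M at A[11]=B[9], then B at A[12]=B[10], then F at A[14]=B[11], then F at A[15]=B[13], then K at A[16]=B[14], and the DP table's final entry dp[16][14] is also 12, so no common subsequence is longer.

12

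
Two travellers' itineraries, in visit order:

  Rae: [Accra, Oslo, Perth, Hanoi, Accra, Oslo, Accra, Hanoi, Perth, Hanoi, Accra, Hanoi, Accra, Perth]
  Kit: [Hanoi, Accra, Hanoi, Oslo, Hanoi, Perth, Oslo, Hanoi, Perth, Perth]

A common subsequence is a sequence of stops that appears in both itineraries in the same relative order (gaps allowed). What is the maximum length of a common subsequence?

Taking Accra at Rae[1]=Kit[2]; then Oslo at Rae[2]=Kit[4]; then Perth at Rae[3]=Kit[6]; then Oslo at Rae[6]=Kit[7]; then Hanoi at Rae[8]=Kit[8]; then Perth at Rae[9]=Kit[9]; then Perth at Rae[14]=Kit[10] gives a common subsequence of length 7. dp[14][10] = 7 confirms this is the maximum.

7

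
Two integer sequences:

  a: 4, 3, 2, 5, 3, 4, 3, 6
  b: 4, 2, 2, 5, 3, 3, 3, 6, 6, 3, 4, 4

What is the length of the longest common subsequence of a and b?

Taking 4 [1,1]; then 2 [3,3]; then 5 [4,4]; then 3 [5,6]; then 3 [7,7]; then 6 [8,9] gives a common subsequence of length 6, and the DP table's final entry dp[8][12] is also 6, so no common subsequence is longer.

6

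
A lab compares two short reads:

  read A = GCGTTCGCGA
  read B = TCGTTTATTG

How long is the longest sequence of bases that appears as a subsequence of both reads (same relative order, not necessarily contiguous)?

5

One common subsequence of length 5: C at read A[2]=read B[2] → G at read A[3]=read B[3] → T at read A[4]=read B[8] → T at read A[5]=read B[9] → G at read A[9]=read B[10]. Since dp[10][10] = 5, nothing longer is possible.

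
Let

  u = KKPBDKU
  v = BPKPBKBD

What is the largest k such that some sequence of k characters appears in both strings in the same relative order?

4

Let dp[i][j] be the LCS length of the first i characters of u and the first j characters of v. dp[i][j] = dp[i-1][j-1]+1 when the i-th and j-th characters match, else max(dp[i-1][j], dp[i][j-1]).
    ·  B  P  K  P  B  K  B  D
 ·  0  0  0  0  0  0  0  0  0
 K  0  0  0  1  1  1  1  1  1
 K  0  0  0  1  1  1  2  2  2
 P  0  0  1  1  2  2  2  2  2
 B  0  1  1  1  2  3  3  3  3
 D  0  1  1  1  2  3  3  3  4
 K  0  1  1  2  2  3  4  4  4
 U  0  1  1  2  2  3  4  4  4
dp[7][8] = 4. One LCS (by backtracking along matches): KKBD.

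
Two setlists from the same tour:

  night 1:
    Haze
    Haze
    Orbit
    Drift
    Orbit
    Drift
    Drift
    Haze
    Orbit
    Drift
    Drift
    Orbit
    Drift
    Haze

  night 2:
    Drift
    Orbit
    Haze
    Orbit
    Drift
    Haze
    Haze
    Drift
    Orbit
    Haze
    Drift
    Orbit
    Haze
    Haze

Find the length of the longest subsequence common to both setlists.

9

Match Drift (night 1 #4, night 2 #1), then Orbit (night 1 #5, night 2 #2), then Haze (night 1 #8, night 2 #3), then Orbit (night 1 #9, night 2 #4), then Drift (night 1 #10, night 2 #5), then Drift (night 1 #11, night 2 #8), then Orbit (night 1 #12, night 2 #9), then Drift (night 1 #13, night 2 #11), then Haze (night 1 #14, night 2 #14) — 9 songs in the same relative order in both. dp[14][14] = 9 confirms this is the maximum.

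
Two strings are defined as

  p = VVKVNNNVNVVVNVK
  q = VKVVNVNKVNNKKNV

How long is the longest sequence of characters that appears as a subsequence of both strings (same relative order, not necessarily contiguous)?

9

One common subsequence of length 9: V [1,1], then V [2,3], then V [4,4], then N [5,5], then N [6,7], then N [7,10], then N [9,11], then N [13,14], then V [14,15]. Since dp[15][15] = 9, nothing longer is possible.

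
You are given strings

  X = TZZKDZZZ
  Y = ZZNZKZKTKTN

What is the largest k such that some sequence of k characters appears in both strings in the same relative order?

Taking Z [2,2] → Z [3,4] → K [4,5] → Z [6,6] gives a common subsequence of length 4, and the DP table's final entry dp[8][11] is also 4, so no common subsequence is longer.

4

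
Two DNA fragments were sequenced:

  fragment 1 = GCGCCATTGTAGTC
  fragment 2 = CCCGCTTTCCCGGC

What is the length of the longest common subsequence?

Match C at fragment 1[2]=fragment 2[3], G at fragment 1[3]=fragment 2[4], C at fragment 1[4]=fragment 2[5], T at fragment 1[7]=fragment 2[7], T at fragment 1[8]=fragment 2[8], G at fragment 1[9]=fragment 2[12], G at fragment 1[12]=fragment 2[13], C at fragment 1[14]=fragment 2[14] — 8 bases in the same relative order in both. The LCS DP gives dp[14][14] = 8, so this is optimal.

8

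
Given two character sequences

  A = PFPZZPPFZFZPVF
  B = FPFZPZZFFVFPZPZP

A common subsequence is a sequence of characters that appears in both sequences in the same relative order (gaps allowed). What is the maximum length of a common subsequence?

One common subsequence of length 9: P at A[1]=B[2]; then F at A[2]=B[3]; then P at A[3]=B[5]; then Z at A[4]=B[6]; then Z at A[5]=B[7]; then P at A[6]=B[12]; then P at A[7]=B[14]; then Z at A[11]=B[15]; then P at A[12]=B[16], and the DP table's final entry dp[14][16] is also 9, so no common subsequence is longer.

9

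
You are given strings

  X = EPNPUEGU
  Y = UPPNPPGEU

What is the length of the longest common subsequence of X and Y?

5

Let dp[i][j] be the LCS length of the first i characters of X and the first j characters of Y. dp[i][j] = dp[i-1][j-1]+1 when the i-th and j-th characters match, else max(dp[i-1][j], dp[i][j-1]).
    ·  U  P  P  N  P  P  G  E  U
 ·  0  0  0  0  0  0  0  0  0  0
 E  0  0  0  0  0  0  0  0  1  1
 P  0  0  1  1  1  1  1  1  1  1
 N  0  0  1  1  2  2  2  2  2  2
 P  0  0  1  2  2  3  3  3  3  3
 U  0  1  1  2  2  3  3  3  3  4
 E  0  1  1  2  2  3  3  3  4  4
 G  0  1  1  2  2  3  3  4  4  4
 U  0  1  1  2  2  3  3  4  4  5
dp[8][9] = 5. One LCS (by backtracking along matches): PNPEU.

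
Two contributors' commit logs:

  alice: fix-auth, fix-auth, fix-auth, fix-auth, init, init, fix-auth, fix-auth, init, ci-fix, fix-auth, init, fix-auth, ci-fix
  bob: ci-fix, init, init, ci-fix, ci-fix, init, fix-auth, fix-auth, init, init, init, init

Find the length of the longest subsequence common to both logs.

6

Pick fix-auth at alice[3]=bob[7], fix-auth at alice[4]=bob[8], init at alice[5]=bob[9], init at alice[6]=bob[10], init at alice[9]=bob[11], init at alice[12]=bob[12]; all 6 commits appear in both, in order. dp[14][12] = 6 confirms this is the maximum.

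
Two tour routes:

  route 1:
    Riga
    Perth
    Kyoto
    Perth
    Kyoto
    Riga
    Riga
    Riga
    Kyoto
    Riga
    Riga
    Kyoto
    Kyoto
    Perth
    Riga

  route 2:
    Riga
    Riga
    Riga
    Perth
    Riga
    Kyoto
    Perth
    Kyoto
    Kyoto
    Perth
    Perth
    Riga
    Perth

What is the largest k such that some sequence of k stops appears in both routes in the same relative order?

9

Match Riga at route 1[1]=route 2[1]; then Riga at route 1[6]=route 2[2]; then Riga at route 1[7]=route 2[3]; then Riga at route 1[8]=route 2[5]; then Kyoto at route 1[9]=route 2[6]; then Kyoto at route 1[12]=route 2[8]; then Kyoto at route 1[13]=route 2[9]; then Perth at route 1[14]=route 2[11]; then Riga at route 1[15]=route 2[12] — 9 stops in the same relative order in both. The LCS DP gives dp[15][13] = 9, so this is optimal.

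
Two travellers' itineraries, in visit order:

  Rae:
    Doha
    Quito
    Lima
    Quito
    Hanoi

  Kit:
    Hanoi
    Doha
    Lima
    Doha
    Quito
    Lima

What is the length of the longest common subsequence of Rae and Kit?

3

Taking Doha at Rae[1]=Kit[4]; then Quito at Rae[2]=Kit[5]; then Lima at Rae[3]=Kit[6] gives a common subsequence of length 3. Since dp[5][6] = 3, nothing longer is possible.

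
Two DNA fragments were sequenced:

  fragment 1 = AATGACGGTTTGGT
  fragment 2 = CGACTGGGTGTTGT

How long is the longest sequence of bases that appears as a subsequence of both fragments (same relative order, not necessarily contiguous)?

Taking A [1,3] → T [3,5] → G [4,6] → G [7,7] → G [8,8] → T [9,9] → T [10,11] → T [11,12] → G [13,13] → T [14,14] gives a common subsequence of length 10. Since dp[14][14] = 10, nothing longer is possible.

10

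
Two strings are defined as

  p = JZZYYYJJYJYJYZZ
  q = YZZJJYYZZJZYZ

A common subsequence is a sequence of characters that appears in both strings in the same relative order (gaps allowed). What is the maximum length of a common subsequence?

Match Z [2,2], Z [3,3], J [7,4], J [8,5], Y [9,6], Y [11,7], J [12,10], Y [13,12], Z [15,13] — 9 characters in the same relative order in both. Since dp[15][13] = 9, nothing longer is possible.

9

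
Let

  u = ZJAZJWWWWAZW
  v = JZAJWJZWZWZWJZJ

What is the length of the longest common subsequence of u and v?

8

One common subsequence of length 8: Z [1,2], A [3,3], J [5,4], W [6,5], W [7,8], W [8,10], W [9,12], Z [11,14]. Since dp[12][15] = 8, nothing longer is possible.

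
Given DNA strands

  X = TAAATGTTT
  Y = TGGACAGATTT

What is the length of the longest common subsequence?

Pick T (X #1, Y #1), A (X #2, Y #4), A (X #3, Y #6), A (X #4, Y #8), T (X #7, Y #9), T (X #8, Y #10), T (X #9, Y #11); all 7 bases appear in both, in order. dp[9][11] = 7 confirms this is the maximum.

7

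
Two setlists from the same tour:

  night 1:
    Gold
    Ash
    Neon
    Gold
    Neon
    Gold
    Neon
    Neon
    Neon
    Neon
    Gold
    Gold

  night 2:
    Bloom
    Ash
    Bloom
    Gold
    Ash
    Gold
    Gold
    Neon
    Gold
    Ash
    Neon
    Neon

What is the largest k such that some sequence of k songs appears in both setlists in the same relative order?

Pick Gold [1,4]; then Ash [2,5]; then Gold [4,7]; then Neon [5,8]; then Gold [6,9]; then Neon [9,11]; then Neon [10,12]; all 7 songs appear in both, in order. dp[12][12] = 7 confirms this is the maximum.

7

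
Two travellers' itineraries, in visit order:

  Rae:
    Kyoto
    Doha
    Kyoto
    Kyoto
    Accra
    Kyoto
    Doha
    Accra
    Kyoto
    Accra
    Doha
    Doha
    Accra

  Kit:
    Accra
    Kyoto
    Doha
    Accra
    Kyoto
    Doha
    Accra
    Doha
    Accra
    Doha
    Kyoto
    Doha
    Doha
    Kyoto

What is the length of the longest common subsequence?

9

One common subsequence of length 9: Kyoto (Rae #1, Kit #2); then Doha (Rae #2, Kit #3); then Kyoto (Rae #3, Kit #5); then Accra (Rae #5, Kit #7); then Doha (Rae #7, Kit #8); then Accra (Rae #8, Kit #9); then Kyoto (Rae #9, Kit #11); then Doha (Rae #11, Kit #12); then Doha (Rae #12, Kit #13). Since dp[13][14] = 9, nothing longer is possible.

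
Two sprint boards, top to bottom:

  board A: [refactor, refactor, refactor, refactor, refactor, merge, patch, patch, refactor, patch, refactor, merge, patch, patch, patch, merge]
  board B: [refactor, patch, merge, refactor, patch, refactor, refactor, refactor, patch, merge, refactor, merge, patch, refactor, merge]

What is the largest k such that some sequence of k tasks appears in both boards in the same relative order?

10

Match refactor (board A #1, board B #1), then refactor (board A #2, board B #4), then refactor (board A #3, board B #6), then refactor (board A #4, board B #7), then refactor (board A #5, board B #8), then merge (board A #6, board B #10), then refactor (board A #9, board B #11), then patch (board A #10, board B #13), then refactor (board A #11, board B #14), then merge (board A #16, board B #15) — 10 tasks in the same relative order in both. The LCS DP gives dp[16][15] = 10, so this is optimal.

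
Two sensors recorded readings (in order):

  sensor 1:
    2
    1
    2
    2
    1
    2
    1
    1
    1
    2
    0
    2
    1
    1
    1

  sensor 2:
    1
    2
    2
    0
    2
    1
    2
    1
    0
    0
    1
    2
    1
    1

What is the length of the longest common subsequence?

10

One common subsequence of length 10: 2 (sensor 1 #1, sensor 2 #2), 2 (sensor 1 #3, sensor 2 #3), 2 (sensor 1 #4, sensor 2 #5), 1 (sensor 1 #5, sensor 2 #6), 2 (sensor 1 #6, sensor 2 #7), 1 (sensor 1 #7, sensor 2 #8), 1 (sensor 1 #9, sensor 2 #11), 2 (sensor 1 #12, sensor 2 #12), 1 (sensor 1 #14, sensor 2 #13), 1 (sensor 1 #15, sensor 2 #14). The LCS DP gives dp[15][14] = 10, so this is optimal.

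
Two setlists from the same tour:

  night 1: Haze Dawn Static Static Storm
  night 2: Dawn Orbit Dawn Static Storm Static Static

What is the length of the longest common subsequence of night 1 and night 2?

3

Pick Dawn [2,3], Static [3,6], Static [4,7]; all 3 songs appear in both, in order, and the DP table's final entry dp[5][7] is also 3, so no common subsequence is longer.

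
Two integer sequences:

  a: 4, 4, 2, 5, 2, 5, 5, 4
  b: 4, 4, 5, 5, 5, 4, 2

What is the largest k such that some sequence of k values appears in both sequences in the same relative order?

One common subsequence of length 6: 4 (a #1, b #1), then 4 (a #2, b #2), then 5 (a #4, b #3), then 5 (a #6, b #4), then 5 (a #7, b #5), then 4 (a #8, b #6). The LCS DP gives dp[8][7] = 6, so this is optimal.

6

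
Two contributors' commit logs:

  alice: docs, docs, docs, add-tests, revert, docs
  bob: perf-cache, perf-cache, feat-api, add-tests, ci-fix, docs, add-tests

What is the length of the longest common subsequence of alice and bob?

Pick docs at alice[3]=bob[6], then add-tests at alice[4]=bob[7]; all 2 commits appear in both, in order, and the DP table's final entry dp[6][7] is also 2, so no common subsequence is longer.

2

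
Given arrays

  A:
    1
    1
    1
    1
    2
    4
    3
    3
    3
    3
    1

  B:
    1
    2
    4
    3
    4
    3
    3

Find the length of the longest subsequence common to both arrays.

6

Taking 1 (A #4, B #1), 2 (A #5, B #2), 4 (A #6, B #3), 3 (A #7, B #4), 3 (A #9, B #6), 3 (A #10, B #7) gives a common subsequence of length 6, and the DP table's final entry dp[11][7] is also 6, so no common subsequence is longer.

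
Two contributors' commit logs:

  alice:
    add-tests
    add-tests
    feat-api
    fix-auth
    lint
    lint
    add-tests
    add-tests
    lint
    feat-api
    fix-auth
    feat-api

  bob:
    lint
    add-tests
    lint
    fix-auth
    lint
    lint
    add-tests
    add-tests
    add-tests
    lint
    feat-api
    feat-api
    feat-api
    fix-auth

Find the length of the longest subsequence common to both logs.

9

Match add-tests [1,2], fix-auth [4,4], lint [5,5], lint [6,6], add-tests [7,8], add-tests [8,9], lint [9,10], feat-api [10,13], fix-auth [11,14] — 9 commits in the same relative order in both. The LCS DP gives dp[12][14] = 9, so this is optimal.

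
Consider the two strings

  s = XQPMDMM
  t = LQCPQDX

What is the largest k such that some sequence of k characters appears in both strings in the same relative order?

Let dp[i][j] be the LCS length of the first i characters of s and the first j characters of t. dp[i][j] = dp[i-1][j-1]+1 when the i-th and j-th characters match, else max(dp[i-1][j], dp[i][j-1]).
    ·  L  Q  C  P  Q  D  X
 ·  0  0  0  0  0  0  0  0
 X  0  0  0  0  0  0  0  1
 Q  0  0  1  1  1  1  1  1
 P  0  0  1  1  2  2  2  2
 M  0  0  1  1  2  2  2  2
 D  0  0  1  1  2  2  3  3
 M  0  0  1  1  2  2  3  3
 M  0  0  1  1  2  2  3  3
dp[7][7] = 3. One LCS (by backtracking along matches): QPD.

3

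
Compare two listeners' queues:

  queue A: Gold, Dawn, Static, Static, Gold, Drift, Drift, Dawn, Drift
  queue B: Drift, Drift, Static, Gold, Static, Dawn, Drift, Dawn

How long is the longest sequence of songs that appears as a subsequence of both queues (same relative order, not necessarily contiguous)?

Taking Gold (queue A #1, queue B #4), then Dawn (queue A #2, queue B #6), then Drift (queue A #7, queue B #7), then Dawn (queue A #8, queue B #8) gives a common subsequence of length 4. dp[9][8] = 4 confirms this is the maximum.

4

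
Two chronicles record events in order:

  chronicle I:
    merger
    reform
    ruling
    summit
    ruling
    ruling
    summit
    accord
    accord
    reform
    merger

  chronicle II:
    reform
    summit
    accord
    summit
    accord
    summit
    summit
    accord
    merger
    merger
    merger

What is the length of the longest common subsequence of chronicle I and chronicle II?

Match reform [2,1] → summit [4,2] → summit [7,4] → accord [8,5] → accord [9,8] → merger [11,11] — 6 events in the same relative order in both. dp[11][11] = 6 confirms this is the maximum.

6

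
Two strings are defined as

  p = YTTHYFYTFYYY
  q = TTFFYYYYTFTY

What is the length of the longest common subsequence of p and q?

Let dp[i][j] be the LCS length of the first i characters of p and the first j characters of q. dp[i][j] = dp[i-1][j-1]+1 when the i-th and j-th characters match, else max(dp[i-1][j], dp[i][j-1]).
    ·  T  T  F  F  Y  Y  Y  Y  T  F  T  Y
 ·  0  0  0  0  0  0  0  0  0  0  0  0  0
 Y  0  0  0  0  0  1  1  1  1  1  1  1  1
 T  0  1  1  1  1  1  1  1  1  2  2  2  2
 T  0  1  2  2  2  2  2  2  2  2  2  3  3
 H  0  1  2  2  2  2  2  2  2  2  2  3  3
 Y  0  1  2  2  2  3  3  3  3  3  3  3  4
 F  0  1  2  3  3  3  3  3  3  3  4  4  4
 Y  0  1  2  3  3  4  4  4  4  4  4  4  5
 T  0  1  2  3  3  4  4  4  4  5  5  5  5
 F  0  1  2  3  4  4  4  4  4  5  6  6  6
 Y  0  1  2  3  4  5  5  5  5  5  6  6  7
 Y  0  1  2  3  4  5  6  6  6  6  6  6  7
 Y  0  1  2  3  4  5  6  7  7  7  7  7  7
dp[12][12] = 7. One LCS (by backtracking along matches): TTYYTFY.

7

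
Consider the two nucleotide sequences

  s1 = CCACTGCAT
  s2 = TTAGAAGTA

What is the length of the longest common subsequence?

Let dp[i][j] be the LCS length of the first i bases of s1 and the first j bases of s2. dp[i][j] = dp[i-1][j-1]+1 when the i-th and j-th bases match, else max(dp[i-1][j], dp[i][j-1]).
    ·  T  T  A  G  A  A  G  T  A
 ·  0  0  0  0  0  0  0  0  0  0
 C  0  0  0  0  0  0  0  0  0  0
 C  0  0  0  0  0  0  0  0  0  0
 A  0  0  0  1  1  1  1  1  1  1
 C  0  0  0  1  1  1  1  1  1  1
 T  0  1  1  1  1  1  1  1  2  2
 G  0  1  1  1  2  2  2  2  2  2
 C  0  1  1  1  2  2  2  2  2  2
 A  0  1  1  2  2  3  3  3  3  3
 T  0  1  2  2  2  3  3  3  4  4
dp[9][9] = 4. One LCS (by backtracking along matches): AGAT.

4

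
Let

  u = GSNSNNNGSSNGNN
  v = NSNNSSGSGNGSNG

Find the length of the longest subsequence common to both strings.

One common subsequence of length 9: N at u[3]=v[1], S at u[4]=v[2], N at u[5]=v[3], N at u[6]=v[4], N at u[7]=v[10], G at u[8]=v[11], S at u[10]=v[12], N at u[11]=v[13], G at u[12]=v[14]. The LCS DP gives dp[14][14] = 9, so this is optimal.

9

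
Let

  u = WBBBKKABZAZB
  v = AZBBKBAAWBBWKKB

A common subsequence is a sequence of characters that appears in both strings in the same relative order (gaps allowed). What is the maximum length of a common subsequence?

6

Pick W (u #1, v #9); then B (u #2, v #10); then B (u #3, v #11); then K (u #5, v #13); then K (u #6, v #14); then B (u #12, v #15); all 6 characters appear in both, in order. dp[12][15] = 6 confirms this is the maximum.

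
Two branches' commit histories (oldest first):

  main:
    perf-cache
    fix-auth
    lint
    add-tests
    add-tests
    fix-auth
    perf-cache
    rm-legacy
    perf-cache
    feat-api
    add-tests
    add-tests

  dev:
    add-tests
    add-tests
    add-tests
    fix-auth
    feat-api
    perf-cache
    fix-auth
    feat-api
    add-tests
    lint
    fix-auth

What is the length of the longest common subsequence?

6

One common subsequence of length 6: add-tests at main[4]=dev[2]; then add-tests at main[5]=dev[3]; then fix-auth at main[6]=dev[4]; then perf-cache at main[7]=dev[6]; then feat-api at main[10]=dev[8]; then add-tests at main[11]=dev[9]. Since dp[12][11] = 6, nothing longer is possible.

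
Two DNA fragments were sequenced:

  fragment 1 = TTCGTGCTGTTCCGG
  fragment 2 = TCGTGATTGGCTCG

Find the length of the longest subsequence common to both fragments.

10

One common subsequence of length 10: T at fragment 1[2]=fragment 2[1], then C at fragment 1[3]=fragment 2[2], then G at fragment 1[4]=fragment 2[3], then T at fragment 1[5]=fragment 2[4], then G at fragment 1[6]=fragment 2[5], then T at fragment 1[8]=fragment 2[8], then G at fragment 1[9]=fragment 2[10], then T at fragment 1[11]=fragment 2[12], then C at fragment 1[13]=fragment 2[13], then G at fragment 1[15]=fragment 2[14]. The LCS DP gives dp[15][14] = 10, so this is optimal.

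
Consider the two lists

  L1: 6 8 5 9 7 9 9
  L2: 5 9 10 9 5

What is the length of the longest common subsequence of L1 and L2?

3

Match 5 at L1[3]=L2[1], then 9 at L1[4]=L2[2], then 9 at L1[6]=L2[4] — 3 values in the same relative order in both. Since dp[7][5] = 3, nothing longer is possible.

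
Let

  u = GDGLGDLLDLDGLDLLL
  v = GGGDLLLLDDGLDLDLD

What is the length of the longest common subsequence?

13

One common subsequence of length 13: G (u #1, v #1), then G (u #3, v #2), then G (u #5, v #3), then D (u #6, v #4), then L (u #7, v #7), then L (u #8, v #8), then D (u #9, v #9), then D (u #11, v #10), then G (u #12, v #11), then L (u #13, v #12), then D (u #14, v #13), then L (u #15, v #14), then L (u #16, v #16). dp[17][17] = 13 confirms this is the maximum.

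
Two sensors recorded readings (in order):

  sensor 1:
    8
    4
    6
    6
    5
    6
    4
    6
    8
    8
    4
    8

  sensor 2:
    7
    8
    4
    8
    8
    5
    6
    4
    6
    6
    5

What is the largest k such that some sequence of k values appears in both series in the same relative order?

Match 8 (sensor 1 #1, sensor 2 #2); then 4 (sensor 1 #2, sensor 2 #3); then 5 (sensor 1 #5, sensor 2 #6); then 6 (sensor 1 #6, sensor 2 #7); then 4 (sensor 1 #7, sensor 2 #8); then 6 (sensor 1 #8, sensor 2 #10) — 6 values in the same relative order in both. Since dp[12][11] = 6, nothing longer is possible.

6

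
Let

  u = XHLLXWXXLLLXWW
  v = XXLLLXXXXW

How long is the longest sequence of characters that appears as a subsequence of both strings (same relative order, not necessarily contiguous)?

Let dp[i][j] be the LCS length of the first i characters of u and the first j characters of v. dp[i][j] = dp[i-1][j-1]+1 when the i-th and j-th characters match, else max(dp[i-1][j], dp[i][j-1]).
    ·  X  X  L  L  L  X  X  X  X  W
 ·  0  0  0  0  0  0  0  0  0  0  0
 X  0  1  1  1  1  1  1  1  1  1  1
 H  0  1  1  1  1  1  1  1  1  1  1
 L  0  1  1  2  2  2  2  2  2  2  2
 L  0  1  1  2  3  3  3  3  3  3  3
 X  0  1  2  2  3  3  4  4  4  4  4
 W  0  1  2  2  3  3  4  4  4  4  5
 X  0  1  2  2  3  3  4  5  5  5  5
 X  0  1  2  2  3  3  4  5  6  6  6
 L  0  1  2  3  3  4  4  5  6  6  6
 L  0  1  2  3  4  4  4  5  6  6  6
 L  0  1  2  3  4  5  5  5  6  6  6
 X  0  1  2  3  4  5  6  6  6  7  7
 W  0  1  2  3  4  5  6  6  6  7  8
 W  0  1  2  3  4  5  6  6  6  7  8
dp[14][10] = 8. One LCS (by backtracking along matches): XLLXXXXW.

8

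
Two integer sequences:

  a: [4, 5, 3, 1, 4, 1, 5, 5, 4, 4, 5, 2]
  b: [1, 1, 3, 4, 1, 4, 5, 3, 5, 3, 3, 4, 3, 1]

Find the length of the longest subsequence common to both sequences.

6

Taking 4 at a[1]=b[4]; then 1 at a[4]=b[5]; then 4 at a[5]=b[6]; then 5 at a[7]=b[7]; then 5 at a[8]=b[9]; then 4 at a[9]=b[12] gives a common subsequence of length 6, and the DP table's final entry dp[12][14] is also 6, so no common subsequence is longer.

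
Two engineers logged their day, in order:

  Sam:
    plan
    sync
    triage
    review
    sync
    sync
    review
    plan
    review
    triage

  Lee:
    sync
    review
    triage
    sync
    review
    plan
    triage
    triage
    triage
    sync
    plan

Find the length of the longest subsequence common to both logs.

One common subsequence of length 6: sync [2,1]; then triage [3,3]; then sync [6,4]; then review [7,5]; then plan [8,6]; then triage [10,9]. The LCS DP gives dp[10][11] = 6, so this is optimal.

6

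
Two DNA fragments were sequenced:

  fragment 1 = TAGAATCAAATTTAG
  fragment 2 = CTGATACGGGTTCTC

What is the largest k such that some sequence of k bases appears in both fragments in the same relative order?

One common subsequence of length 8: T (fragment 1 #1, fragment 2 #2); then G (fragment 1 #3, fragment 2 #3); then A (fragment 1 #4, fragment 2 #4); then A (fragment 1 #5, fragment 2 #6); then C (fragment 1 #7, fragment 2 #7); then T (fragment 1 #11, fragment 2 #11); then T (fragment 1 #12, fragment 2 #12); then T (fragment 1 #13, fragment 2 #14). The LCS DP gives dp[15][15] = 8, so this is optimal.

8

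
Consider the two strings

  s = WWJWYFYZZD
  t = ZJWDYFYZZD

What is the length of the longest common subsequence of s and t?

8

Let dp[i][j] be the LCS length of the first i characters of s and the first j characters of t. dp[i][j] = dp[i-1][j-1]+1 when the i-th and j-th characters match, else max(dp[i-1][j], dp[i][j-1]).
    ·  Z  J  W  D  Y  F  Y  Z  Z  D
 ·  0  0  0  0  0  0  0  0  0  0  0
 W  0  0  0  1  1  1  1  1  1  1  1
 W  0  0  0  1  1  1  1  1  1  1  1
 J  0  0  1  1  1  1  1  1  1  1  1
 W  0  0  1  2  2  2  2  2  2  2  2
 Y  0  0  1  2  2  3  3  3  3  3  3
 F  0  0  1  2  2  3  4  4  4  4  4
 Y  0  0  1  2  2  3  4  5  5  5  5
 Z  0  1  1  2  2  3  4  5  6  6  6
 Z  0  1  1  2  2  3  4  5  6  7  7
 D  0  1  1  2  3  3  4  5  6  7  8
dp[10][10] = 8. One LCS (by backtracking along matches): JWYFYZZD.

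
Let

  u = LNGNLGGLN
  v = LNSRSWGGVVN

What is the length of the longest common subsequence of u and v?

Let dp[i][j] be the LCS length of the first i characters of u and the first j characters of v. dp[i][j] = dp[i-1][j-1]+1 when the i-th and j-th characters match, else max(dp[i-1][j], dp[i][j-1]).
    ·  L  N  S  R  S  W  G  G  V  V  N
 ·  0  0  0  0  0  0  0  0  0  0  0  0
 L  0  1  1  1  1  1  1  1  1  1  1  1
 N  0  1  2  2  2  2  2  2  2  2  2  2
 G  0  1  2  2  2  2  2  3  3  3  3  3
 N  0  1  2  2  2  2  2  3  3  3  3  4
 L  0  1  2  2  2  2  2  3  3  3  3  4
 G  0  1  2  2  2  2  2  3  4  4  4  4
 G  0  1  2  2  2  2  2  3  4  4  4  4
 L  0  1  2  2  2  2  2  3  4  4  4  4
 N  0  1  2  2  2  2  2  3  4  4  4  5
dp[9][11] = 5. One LCS (by backtracking along matches): LNGGN.

5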